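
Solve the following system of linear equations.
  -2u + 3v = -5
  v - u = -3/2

u = -1/2, v = -2

From equation 2: u = 3/2 + v.
Substitute into equation 1 and solve: v = -2.
Then u = -1/2.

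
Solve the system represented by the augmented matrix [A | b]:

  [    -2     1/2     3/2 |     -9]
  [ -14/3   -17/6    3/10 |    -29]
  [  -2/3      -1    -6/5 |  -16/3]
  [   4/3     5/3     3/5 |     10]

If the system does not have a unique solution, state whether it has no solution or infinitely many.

x_1 = 5, x_2 = 2, x_3 = 0

Row-reduce the augmented matrix:
R1 ← R1 / (-2).
R2 ← R2 + 14/3·R1.
R3 ← R3 + 2/3·R1.
R4 ← R4 − 4/3·R1.
R2 ← R2 / (-4).
R1 ← R1 + 1/4·R2.
R3 ← R3 + 7/6·R2.
R4 ← R4 − 2·R2.
R3 ← R3 / (-23/30).
R1 ← R1 + 11/20·R3.
R2 ← R2 − 4/5·R3.
R4 reduces to 0 = 0, so the extra equation is consistent.
Reading off the reduced rows gives x_1 = 5, x_2 = 2, x_3 = 0.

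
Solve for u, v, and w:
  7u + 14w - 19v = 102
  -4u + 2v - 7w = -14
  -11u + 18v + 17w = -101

u = 1, v = -5, w = 0

Row-reduce the augmented matrix:
R1 ← R1 / (7).
R2 ← R2 + 4·R1.
R3 ← R3 + 11·R1.
R2 ← R2 / (-62/7).
R1 ← R1 + 19/7·R2.
R3 ← R3 + 83/7·R2.
R3 ← R3 / (2335/62).
R1 ← R1 − 105/62·R3.
R2 ← R2 + 7/62·R3.
Reading off the reduced rows gives u = 1, v = -5, w = 0.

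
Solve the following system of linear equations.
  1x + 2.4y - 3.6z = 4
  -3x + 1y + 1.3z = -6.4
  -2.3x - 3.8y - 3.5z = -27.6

x = 4, y = 3, z = 2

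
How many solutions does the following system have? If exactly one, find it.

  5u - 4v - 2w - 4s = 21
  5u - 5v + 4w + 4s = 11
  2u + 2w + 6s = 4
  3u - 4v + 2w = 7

Row-reduce the augmented matrix:
R1 ← R1 / (5).
R2 ← R2 − 5·R1.
R3 ← R3 − 2·R1.
R4 ← R4 − 3·R1.
R2 ← R2 / (-1).
R1 ← R1 + 4/5·R2.
R3 ← R3 − 8/5·R2.
R4 ← R4 + 8/5·R2.
R3 ← R3 / (62/5).
R1 ← R1 + 26/5·R3.
R2 ← R2 + 6·R3.
R4 ← R4 + 32/5·R3.
R4 ← R4 / (4/31).
R1 ← R1 − 42/31·R4.
R2 ← R2 − 58/31·R4.
R3 ← R3 − 51/31·R4.
Reading off the reduced rows gives u = 5, v = 2, w = 0, s = -1.

u = 5, v = 2, w = 0, s = -1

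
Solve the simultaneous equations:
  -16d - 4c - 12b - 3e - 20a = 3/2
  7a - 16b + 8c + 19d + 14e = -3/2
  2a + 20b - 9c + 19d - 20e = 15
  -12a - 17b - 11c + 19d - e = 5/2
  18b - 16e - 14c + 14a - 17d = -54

a = -5/2, b = 2, c = 1, d = 1, e = 3/2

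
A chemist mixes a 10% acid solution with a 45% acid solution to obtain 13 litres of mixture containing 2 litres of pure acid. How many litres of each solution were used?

litres of solution A: 11, litres of solution B: 2

Let a = litres of solution A, b = litres of solution B.
  a + b = 13
  (1/10)a + (9/20)b = 2
Row-reduce the augmented matrix:
R2 ← R2 − 1/10·R1.
R2 ← R2 / (7/20).
R1 ← R1 − 1·R2.
Reading off the reduced rows gives a = 11, b = 2.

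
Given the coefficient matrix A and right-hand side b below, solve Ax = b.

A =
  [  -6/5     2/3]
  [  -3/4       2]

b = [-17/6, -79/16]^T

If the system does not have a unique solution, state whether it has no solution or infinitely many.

x_1 = 5/4, x_2 = -2

Row-reduce the augmented matrix:
R1 ← R1 / (-6/5).
R2 ← R2 + 3/4·R1.
R2 ← R2 / (19/12).
R1 ← R1 + 5/9·R2.
Reading off the reduced rows gives x_1 = 5/4, x_2 = -2.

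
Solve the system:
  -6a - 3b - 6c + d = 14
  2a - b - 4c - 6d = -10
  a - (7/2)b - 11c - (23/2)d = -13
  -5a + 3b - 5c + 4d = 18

Row-reduce:
R1 ← R1 / (-6).
R2 ← R2 − 2·R1.
R3 ← R3 − 1·R1.
R4 ← R4 + 5·R1.
R2 ← R2 / (-2).
R1 ← R1 − 1/2·R2.
R3 ← R3 + 4·R2.
R4 ← R4 − 11/2·R2.
Swap R3 and R4.
R3 ← R3 / (-33/2).
R1 ← R1 + 1/2·R3.
R2 ← R2 − 3·R3.
Rank is 3 with 4 unknowns, leaving d free.

infinitely many solutions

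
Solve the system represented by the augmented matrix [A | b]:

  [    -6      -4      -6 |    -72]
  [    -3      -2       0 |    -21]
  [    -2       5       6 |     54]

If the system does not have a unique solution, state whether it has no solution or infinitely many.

x_1 = 3, x_2 = 6, x_3 = 5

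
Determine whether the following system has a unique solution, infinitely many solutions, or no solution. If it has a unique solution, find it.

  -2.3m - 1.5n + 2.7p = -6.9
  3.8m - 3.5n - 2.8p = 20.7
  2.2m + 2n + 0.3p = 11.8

m = 6, n = -1, p = 2

Row-reduce the augmented matrix:
R1 ← R1 / (-23/10).
R2 ← R2 − 19/5·R1.
R3 ← R3 − 11/5·R1.
R2 ← R2 / (-275/46).
R1 ← R1 − 15/23·R2.
R3 ← R3 − 13/23·R2.
R3 ← R3 / (8359/2750).
R1 ← R1 + 273/275·R3.
R2 ← R2 + 382/1375·R3.
Reading off the reduced rows gives m = 6, n = -1, p = 2.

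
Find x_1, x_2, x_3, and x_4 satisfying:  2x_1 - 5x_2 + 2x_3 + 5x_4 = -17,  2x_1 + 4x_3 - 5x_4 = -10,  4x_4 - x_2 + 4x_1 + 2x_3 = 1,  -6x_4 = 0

x_1 = 3, x_2 = 3, x_3 = -4, x_4 = 0

Row-reduce the augmented matrix:
R1 ← R1 / (2).
R2 ← R2 − 2·R1.
R3 ← R3 − 4·R1.
R2 ← R2 / (5).
R1 ← R1 + 5/2·R2.
R3 ← R3 − 9·R2.
R3 ← R3 / (-28/5).
R1 ← R1 − 2·R3.
R2 ← R2 − 2/5·R3.
R4 ← R4 / (-6).
R1 ← R1 − 25/14·R4.
R2 ← R2 + 8/7·R4.
R3 ← R3 + 15/7·R4.
Reading off the reduced rows gives x_1 = 3, x_2 = 3, x_3 = -4, x_4 = 0.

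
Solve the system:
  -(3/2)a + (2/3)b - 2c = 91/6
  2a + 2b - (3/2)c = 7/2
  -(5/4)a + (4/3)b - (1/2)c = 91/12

a = -3, b = 1, c = -5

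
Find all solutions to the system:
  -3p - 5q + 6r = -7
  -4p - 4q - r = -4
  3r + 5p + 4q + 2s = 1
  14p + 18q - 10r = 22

Row-reduce:
R1 ← R1 / (-3).
R2 ← R2 + 4·R1.
R3 ← R3 − 5·R1.
R4 ← R4 − 14·R1.
R2 ← R2 / (8/3).
R1 ← R1 − 5/3·R2.
R3 ← R3 + 13/3·R2.
R4 ← R4 + 16/3·R2.
R3 ← R3 / (-13/8).
R1 ← R1 − 29/8·R3.
R2 ← R2 + 27/8·R3.
Rank is 3 with 4 unknowns, leaving s free.

infinitely many solutions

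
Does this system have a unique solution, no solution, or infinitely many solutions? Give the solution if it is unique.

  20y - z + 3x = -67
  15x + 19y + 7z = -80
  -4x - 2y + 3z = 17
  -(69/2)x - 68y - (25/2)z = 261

no solution

Row-reduce:
R1 ← R1 / (3).
R2 ← R2 − 15·R1.
R3 ← R3 + 4·R1.
R4 ← R4 + 69/2·R1.
R2 ← R2 / (-81).
R1 ← R1 − 20/3·R2.
R3 ← R3 − 74/3·R2.
R4 ← R4 − 162·R2.
R3 ← R3 / (431/81).
R1 ← R1 − 53/81·R3.
R2 ← R2 + 4/27·R3.
Row 4 reduces to 0 = 1/2, a contradiction. The system is inconsistent.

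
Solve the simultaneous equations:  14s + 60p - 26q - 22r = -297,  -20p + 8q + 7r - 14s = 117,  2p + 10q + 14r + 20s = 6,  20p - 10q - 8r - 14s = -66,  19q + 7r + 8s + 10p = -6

Row-reduce:
R1 ← R1 / (60).
R2 ← R2 + 20·R1.
R3 ← R3 − 2·R1.
R4 ← R4 − 20·R1.
R5 ← R5 − 10·R1.
R2 ← R2 / (-2/3).
R1 ← R1 + 13/30·R2.
R3 ← R3 − 163/15·R2.
R4 ← R4 + 4/3·R2.
R5 ← R5 − 70/3·R2.
R3 ← R3 / (93/10).
R1 ← R1 + 3/20·R3.
R2 ← R2 − 1/2·R3.
R5 ← R5 + 1·R3.
Swap R4 and R5.
R4 ← R4 / (-10393/31).
R1 ← R1 − 129/31·R4.
R2 ← R2 − 655/31·R4.
R3 ← R3 + 442/31·R4.
Row 5 reduces to 0 = -3, a contradiction. The system is inconsistent.

no solution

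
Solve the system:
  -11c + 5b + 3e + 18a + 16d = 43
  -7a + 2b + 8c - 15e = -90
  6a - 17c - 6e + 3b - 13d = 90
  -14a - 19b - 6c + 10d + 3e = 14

Row-reduce:
R1 ← R1 / (18).
R2 ← R2 + 7·R1.
R3 ← R3 − 6·R1.
R4 ← R4 + 14·R1.
R2 ← R2 / (71/18).
R1 ← R1 − 5/18·R2.
R3 ← R3 − 4/3·R2.
R4 ← R4 + 136/9·R2.
R3 ← R3 / (-1036/71).
R1 ← R1 + 62/71·R3.
R2 ← R2 − 67/71·R3.
R4 ← R4 + 21/71·R3.
R4 ← R4 / (6911/148).
R1 ← R1 − 867/518·R4.
R2 ← R2 − 265/1036·R4.
R3 ← R3 − 1451/1036·R4.
Rank is 4 with 5 unknowns, leaving e free.

infinitely many solutions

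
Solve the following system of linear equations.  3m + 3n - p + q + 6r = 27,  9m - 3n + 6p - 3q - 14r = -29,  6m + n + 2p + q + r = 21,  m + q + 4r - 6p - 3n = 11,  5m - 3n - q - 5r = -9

Row-reduce:
R1 ← R1 / (3).
R2 ← R2 − 9·R1.
R3 ← R3 − 6·R1.
R4 ← R4 − 1·R1.
R5 ← R5 − 5·R1.
R2 ← R2 / (-12).
R1 ← R1 − 1·R2.
R3 ← R3 + 5·R2.
R4 ← R4 + 4·R2.
R5 ← R5 + 8·R2.
R3 ← R3 / (1/4).
R1 ← R1 − 5/12·R3.
R2 ← R2 + 3/4·R3.
R4 ← R4 + 26/3·R3.
R5 ← R5 + 13/3·R3.
R4 ← R4 / (164/3).
R1 ← R1 + 8/3·R4.
R2 ← R2 − 5·R4.
R3 ← R3 − 6·R4.
R5 ← R5 − 82/3·R4.
Rank is 4 with 5 unknowns, leaving r free.

infinitely many solutions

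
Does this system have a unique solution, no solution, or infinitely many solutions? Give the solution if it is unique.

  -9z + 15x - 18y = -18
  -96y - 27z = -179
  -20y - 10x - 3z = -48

Row-reduce:
R1 ← R1 / (15).
R3 ← R3 + 10·R1.
R2 ← R2 / (-96).
R1 ← R1 + 6/5·R2.
R3 ← R3 + 32·R2.
Row 3 reduces to 0 = -1/3, a contradiction. The system is inconsistent.

no solution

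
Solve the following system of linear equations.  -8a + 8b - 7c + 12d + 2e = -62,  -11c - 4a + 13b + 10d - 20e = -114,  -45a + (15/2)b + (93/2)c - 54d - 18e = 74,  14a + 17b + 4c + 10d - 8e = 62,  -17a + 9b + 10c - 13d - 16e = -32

Row-reduce:
R1 ← R1 / (-8).
R2 ← R2 + 4·R1.
R3 ← R3 + 45·R1.
R4 ← R4 − 14·R1.
R5 ← R5 + 17·R1.
R2 ← R2 / (9).
R1 ← R1 + 1·R2.
R3 ← R3 + 75/2·R2.
R4 ← R4 − 31·R2.
R5 ← R5 + 8·R2.
R3 ← R3 / (437/8).
R1 ← R1 − 1/24·R3.
R2 ← R2 + 5/6·R3.
R4 ← R4 − 211/12·R3.
R5 ← R5 − 437/24·R3.
R4 ← R4 / (66818/1311).
R1 ← R1 + 1279/1311·R4.
R2 ← R2 + 1514/1311·R4.
R3 ← R3 + 2516/1311·R4.
Row 5 reduces to 0 = 1/3, a contradiction. The system is inconsistent.

no solution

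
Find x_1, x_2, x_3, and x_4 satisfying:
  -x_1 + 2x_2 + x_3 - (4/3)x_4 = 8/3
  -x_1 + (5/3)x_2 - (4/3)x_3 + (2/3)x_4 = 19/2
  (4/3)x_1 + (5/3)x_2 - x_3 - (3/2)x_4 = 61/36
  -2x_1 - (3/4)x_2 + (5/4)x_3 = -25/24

x_1 = -5/3, x_2 = 5/2, x_3 = -2, x_4 = 3/2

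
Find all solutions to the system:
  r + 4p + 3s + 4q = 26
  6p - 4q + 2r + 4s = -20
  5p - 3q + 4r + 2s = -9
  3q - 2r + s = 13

p = -1, q = 6, r = 3, s = 1

Row-reduce the augmented matrix:
R1 ← R1 / (4).
R2 ← R2 − 6·R1.
R3 ← R3 − 5·R1.
R2 ← R2 / (-10).
R1 ← R1 − 1·R2.
R3 ← R3 + 8·R2.
R4 ← R4 − 3·R2.
R3 ← R3 / (47/20).
R1 ← R1 − 3/10·R3.
R2 ← R2 + 1/20·R3.
R4 ← R4 + 37/20·R3.
R4 ← R4 / (-10/47).
R1 ← R1 − 41/47·R4.
R2 ← R2 − 1/47·R4.
R3 ← R3 + 27/47·R4.
Reading off the reduced rows gives p = -1, q = 6, r = 3, s = 1.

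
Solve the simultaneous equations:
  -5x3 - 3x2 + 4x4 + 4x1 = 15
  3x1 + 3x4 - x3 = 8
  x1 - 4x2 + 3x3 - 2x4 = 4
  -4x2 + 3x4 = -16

x1 = 6, x2 = 1, x3 = -2, x4 = -4

Row-reduce the augmented matrix:
R1 ← R1 / (4).
R2 ← R2 − 3·R1.
R3 ← R3 − 1·R1.
R2 ← R2 / (9/4).
R1 ← R1 + 3/4·R2.
R3 ← R3 + 13/4·R2.
R4 ← R4 + 4·R2.
R3 ← R3 / (74/9).
R1 ← R1 + 1/3·R3.
R2 ← R2 − 11/9·R3.
R4 ← R4 − 44/9·R3.
R4 ← R4 / (177/37).
R1 ← R1 − 65/74·R4.
R2 ← R2 − 33/74·R4.
R3 ← R3 + 27/74·R4.
Reading off the reduced rows gives x1 = 6, x2 = 1, x3 = -2, x4 = -4.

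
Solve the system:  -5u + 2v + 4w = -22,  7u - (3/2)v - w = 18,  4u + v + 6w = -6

Row-reduce:
R1 ← R1 / (-5).
R2 ← R2 − 7·R1.
R3 ← R3 − 4·R1.
R2 ← R2 / (13/10).
R1 ← R1 + 2/5·R2.
R3 ← R3 − 13/5·R2.
Row 3 reduces to 0 = 2, a contradiction. The system is inconsistent.

no solution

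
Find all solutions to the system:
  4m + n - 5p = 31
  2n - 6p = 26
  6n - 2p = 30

Row-reduce the augmented matrix:
R1 ← R1 / (4).
R2 ← R2 / (2).
R1 ← R1 − 1/4·R2.
R3 ← R3 − 6·R2.
R3 ← R3 / (16).
R1 ← R1 + 1/2·R3.
R2 ← R2 + 3·R3.
Reading off the reduced rows gives m = 3, n = 4, p = -3.

m = 3, n = 4, p = -3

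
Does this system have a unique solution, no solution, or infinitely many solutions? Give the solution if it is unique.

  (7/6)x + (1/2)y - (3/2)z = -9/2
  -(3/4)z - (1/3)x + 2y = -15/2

Row-reduce:
R1 ← R1 / (7/6).
R2 ← R2 + 1/3·R1.
R2 ← R2 / (15/7).
R1 ← R1 − 3/7·R2.
Rank is 2 with 3 unknowns, leaving z free.

infinitely many solutions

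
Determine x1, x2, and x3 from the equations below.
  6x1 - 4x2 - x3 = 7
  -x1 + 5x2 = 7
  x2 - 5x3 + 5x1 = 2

Row-reduce the augmented matrix:
R1 ← R1 / (6).
R2 ← R2 + 1·R1.
R3 ← R3 − 5·R1.
R2 ← R2 / (13/3).
R1 ← R1 + 2/3·R2.
R3 ← R3 − 13/3·R2.
R3 ← R3 / (-4).
R1 ← R1 + 5/26·R3.
R2 ← R2 + 1/26·R3.
Reading off the reduced rows gives x1 = 3, x2 = 2, x3 = 3.

x1 = 3, x2 = 2, x3 = 3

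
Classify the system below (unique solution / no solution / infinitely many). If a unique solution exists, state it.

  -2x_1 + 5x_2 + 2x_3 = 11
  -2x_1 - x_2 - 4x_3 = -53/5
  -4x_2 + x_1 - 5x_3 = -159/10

Row-reduce the augmented matrix:
R1 ← R1 / (-2).
R2 ← R2 + 2·R1.
R3 ← R3 − 1·R1.
R2 ← R2 / (-6).
R1 ← R1 + 5/2·R2.
R3 ← R3 + 3/2·R2.
R3 ← R3 / (-5/2).
R1 ← R1 − 3/2·R3.
R2 ← R2 − 1·R3.
Reading off the reduced rows gives x_1 = 1/2, x_2 = 8/5, x_3 = 2.

x_1 = 1/2, x_2 = 8/5, x_3 = 2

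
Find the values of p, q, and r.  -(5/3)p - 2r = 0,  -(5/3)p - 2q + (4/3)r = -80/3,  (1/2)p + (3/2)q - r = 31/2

Row-reduce the augmented matrix:
R1 ← R1 / (-5/3).
R2 ← R2 + 5/3·R1.
R3 ← R3 − 1/2·R1.
R2 ← R2 / (-2).
R3 ← R3 − 3/2·R2.
R3 ← R3 / (9/10).
R1 ← R1 − 6/5·R3.
R2 ← R2 + 5/3·R3.
Reading off the reduced rows gives p = 6, q = 5, r = -5.

p = 6, q = 5, r = -5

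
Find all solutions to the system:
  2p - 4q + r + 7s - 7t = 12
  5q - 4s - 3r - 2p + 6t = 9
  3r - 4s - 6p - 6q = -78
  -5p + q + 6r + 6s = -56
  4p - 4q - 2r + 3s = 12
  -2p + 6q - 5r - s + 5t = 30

Row-reduce the augmented matrix:
R1 ← R1 / (2).
R2 ← R2 + 2·R1.
R3 ← R3 + 6·R1.
R4 ← R4 + 5·R1.
R5 ← R5 − 4·R1.
R6 ← R6 + 2·R1.
R1 ← R1 + 2·R2.
R3 ← R3 + 18·R2.
R4 ← R4 + 9·R2.
R5 ← R5 − 4·R2.
R6 ← R6 − 2·R2.
R3 ← R3 / (-30).
R1 ← R1 + 7/2·R3.
R2 ← R2 + 2·R3.
R4 ← R4 + 19/2·R3.
R5 ← R5 − 4·R3.
R4 ← R4 / (1681/60).
R1 ← R1 − 73/60·R4.
R2 ← R2 + 26/15·R4.
R3 ← R3 + 71/30·R4.
R5 ← R5 + 203/15·R4.
R5 ← R5 / (10027/1681).
R1 ← R1 + 564/1681·R5.
R2 ← R2 − 1218/1681·R5.
R3 ← R3 − 176/1681·R5.
R4 ← R4 + 849/1681·R5.
R6 reduces to 0 = 0, so the extra equation is consistent.
Reading off the reduced rows gives p = 5, q = 5, r = -6, s = 0, t = -4.

p = 5, q = 5, r = -6, s = 0, t = -4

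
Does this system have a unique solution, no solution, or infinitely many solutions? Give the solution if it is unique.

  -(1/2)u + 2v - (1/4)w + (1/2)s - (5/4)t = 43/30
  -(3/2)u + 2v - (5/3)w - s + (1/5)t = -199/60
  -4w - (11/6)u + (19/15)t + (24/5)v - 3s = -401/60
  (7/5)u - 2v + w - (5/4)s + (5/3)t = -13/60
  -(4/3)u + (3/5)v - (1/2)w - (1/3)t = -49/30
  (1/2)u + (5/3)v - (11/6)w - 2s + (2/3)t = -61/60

Row-reduce the augmented matrix:
R1 ← R1 / (-1/2).
R2 ← R2 + 3/2·R1.
R3 ← R3 + 11/6·R1.
R4 ← R4 − 7/5·R1.
R5 ← R5 + 4/3·R1.
R6 ← R6 − 1/2·R1.
R2 ← R2 / (-4).
R1 ← R1 + 4·R2.
R3 ← R3 + 38/15·R2.
R4 ← R4 − 18/5·R2.
R5 ← R5 + 71/15·R2.
R6 ← R6 − 11/3·R2.
R3 ← R3 / (-901/360).
R1 ← R1 − 17/12·R3.
R2 ← R2 − 11/48·R3.
R4 ← R4 + 21/40·R3.
R5 ← R5 − 901/720·R3.
R6 ← R6 + 421/144·R3.
R4 ← R4 / (-25557/18020).
R1 ← R1 + 18/53·R4.
R2 ← R2 − 295/901·R4.
R3 ← R3 − 1170/901·R4.
R6 ← R6 − 13/2703·R4.
Swap R5 and R6.
R5 ← R5 / (-1001002/1150065).
R1 ← R1 − 1714/8519·R5.
R2 ← R2 + 68329/153342·R5.
R3 ← R3 + 17233/42595·R5.
R4 ← R4 + 275516/383355·R5.
R6 reduces to 0 = 0, so the extra equation is consistent.
Reading off the reduced rows gives u = 3/2, v = 0, w = 3/5, s = -1/3, t = -2.

u = 3/2, v = 0, w = 3/5, s = -1/3, t = -2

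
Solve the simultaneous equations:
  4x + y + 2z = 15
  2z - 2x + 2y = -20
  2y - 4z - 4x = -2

Row-reduce the augmented matrix:
R1 ← R1 / (4).
R2 ← R2 + 2·R1.
R3 ← R3 + 4·R1.
R2 ← R2 / (5/2).
R1 ← R1 − 1/4·R2.
R3 ← R3 − 3·R2.
R3 ← R3 / (-28/5).
R1 ← R1 − 1/5·R3.
R2 ← R2 − 6/5·R3.
Reading off the reduced rows gives x = 6, y = 1, z = -5.

x = 6, y = 1, z = -5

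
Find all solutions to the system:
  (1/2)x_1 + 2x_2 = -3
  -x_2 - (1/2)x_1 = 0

x_1 = 6, x_2 = -3

Row-reduce the augmented matrix:
R1 ← R1 / (1/2).
R2 ← R2 + 1/2·R1.
R1 ← R1 − 4·R2.
Reading off the reduced rows gives x_1 = 6, x_2 = -3.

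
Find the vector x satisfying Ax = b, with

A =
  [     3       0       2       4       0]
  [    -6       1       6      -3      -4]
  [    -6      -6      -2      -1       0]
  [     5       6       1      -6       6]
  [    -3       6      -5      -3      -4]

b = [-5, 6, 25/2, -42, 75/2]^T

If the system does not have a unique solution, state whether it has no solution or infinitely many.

x_1 = -3, x_2 = 3/2, x_3 = -3, x_4 = 5/2, x_5 = -3

Row-reduce the augmented matrix:
R1 ← R1 / (3).
R2 ← R2 + 6·R1.
R3 ← R3 + 6·R1.
R4 ← R4 − 5·R1.
R5 ← R5 + 3·R1.
R3 ← R3 + 6·R2.
R4 ← R4 − 6·R2.
R5 ← R5 − 6·R2.
R3 ← R3 / (62).
R1 ← R1 − 2/3·R3.
R2 ← R2 − 10·R3.
R4 ← R4 + 187/3·R3.
R5 ← R5 + 63·R3.
R4 ← R4 / (-339/62).
R1 ← R1 − 29/31·R4.
R2 ← R2 + 30/31·R4.
R3 ← R3 − 37/62·R4.
R5 ← R5 − 533/62·R4.
R5 ← R5 / (1642/339).
R1 ← R1 − 428/339·R5.
R2 ← R2 + 132/113·R5.
R3 ← R3 − 86/339·R5.
R4 ← R4 + 364/339·R5.
Reading off the reduced rows gives x_1 = -3, x_2 = 3/2, x_3 = -3, x_4 = 5/2, x_5 = -3.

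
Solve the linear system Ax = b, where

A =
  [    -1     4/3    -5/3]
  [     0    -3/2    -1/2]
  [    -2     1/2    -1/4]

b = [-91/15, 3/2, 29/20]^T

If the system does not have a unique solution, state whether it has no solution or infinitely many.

Row-reduce the augmented matrix:
R1 ← R1 / (-1).
R3 ← R3 + 2·R1.
R2 ← R2 / (-3/2).
R1 ← R1 + 4/3·R2.
R3 ← R3 + 13/6·R2.
R3 ← R3 / (137/36).
R1 ← R1 − 19/9·R3.
R2 ← R2 − 1/3·R3.
Reading off the reduced rows gives x_1 = -8/5, x_2 = -2, x_3 = 3.

x_1 = -8/5, x_2 = -2, x_3 = 3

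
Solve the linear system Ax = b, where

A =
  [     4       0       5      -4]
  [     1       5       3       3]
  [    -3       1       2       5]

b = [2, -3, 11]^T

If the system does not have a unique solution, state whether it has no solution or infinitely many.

infinitely many solutions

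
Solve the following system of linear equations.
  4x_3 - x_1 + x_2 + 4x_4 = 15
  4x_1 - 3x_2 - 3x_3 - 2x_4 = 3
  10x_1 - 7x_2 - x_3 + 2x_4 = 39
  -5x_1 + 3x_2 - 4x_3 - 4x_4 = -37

Row-reduce:
R1 ← R1 / (-1).
R2 ← R2 − 4·R1.
R3 ← R3 − 10·R1.
R4 ← R4 + 5·R1.
R1 ← R1 + 1·R2.
R3 ← R3 − 3·R2.
R4 ← R4 + 2·R2.
Swap R3 and R4.
R3 ← R3 / (2).
R1 ← R1 − 9·R3.
R2 ← R2 − 13·R3.
Rank is 3 with 4 unknowns, leaving x_4 free.

infinitely many solutions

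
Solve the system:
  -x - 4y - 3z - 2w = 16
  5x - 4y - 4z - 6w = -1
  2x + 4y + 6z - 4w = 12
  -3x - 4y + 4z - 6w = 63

x = -5, y = -3, z = 3, w = -4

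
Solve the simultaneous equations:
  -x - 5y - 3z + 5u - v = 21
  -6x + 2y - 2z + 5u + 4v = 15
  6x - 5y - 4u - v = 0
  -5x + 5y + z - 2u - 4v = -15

infinitely many solutions

Row-reduce:
R1 ← R1 / (-1).
R2 ← R2 + 6·R1.
R3 ← R3 − 6·R1.
R4 ← R4 + 5·R1.
R2 ← R2 / (32).
R1 ← R1 − 5·R2.
R3 ← R3 + 35·R2.
R4 ← R4 − 30·R2.
R3 ← R3 / (-1/2).
R1 ← R1 − 1/2·R3.
R2 ← R2 − 1/2·R3.
R4 ← R4 − 1·R3.
R4 ← R4 / (-25/4).
R1 ← R1 + 39/16·R4.
R2 ← R2 + 17/8·R4.
R3 ← R3 − 43/16·R4.
Rank is 4 with 5 unknowns, leaving v free.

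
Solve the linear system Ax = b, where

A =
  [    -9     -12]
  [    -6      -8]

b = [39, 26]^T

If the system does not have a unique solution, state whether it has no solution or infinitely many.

infinitely many solutions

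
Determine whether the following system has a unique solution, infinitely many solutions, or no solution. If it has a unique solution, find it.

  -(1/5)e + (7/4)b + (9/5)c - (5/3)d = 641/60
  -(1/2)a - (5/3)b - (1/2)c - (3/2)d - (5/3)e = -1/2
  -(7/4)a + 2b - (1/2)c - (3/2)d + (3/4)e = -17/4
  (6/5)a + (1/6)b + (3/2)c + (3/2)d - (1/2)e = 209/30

Row-reduce:
Swap R1 and R2.
R1 ← R1 / (-1/2).
R3 ← R3 + 7/4·R1.
R4 ← R4 − 6/5·R1.
R2 ← R2 / (7/4).
R1 ← R1 − 10/3·R2.
R3 ← R3 − 47/6·R2.
R4 ← R4 + 23/6·R2.
R3 ← R3 / (-953/140).
R1 ← R1 + 17/7·R3.
R2 ← R2 − 36/35·R3.
R4 ← R4 − 297/70·R3.
R4 ← R4 / (53029/42885).
R1 ← R1 − 18656/8577·R4.
R2 ← R2 − 2120/2859·R4.
R3 ← R3 + 14125/8577·R4.
Rank is 4 with 5 unknowns, leaving e free.

infinitely many solutions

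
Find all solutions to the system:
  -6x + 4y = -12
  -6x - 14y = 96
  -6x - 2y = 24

x = -2, y = -6

Row-reduce the augmented matrix:
R1 ← R1 / (-6).
R2 ← R2 + 6·R1.
R3 ← R3 + 6·R1.
R2 ← R2 / (-18).
R1 ← R1 + 2/3·R2.
R3 ← R3 + 6·R2.
R3 reduces to 0 = 0, so the extra equation is consistent.
Reading off the reduced rows gives x = -2, y = -6.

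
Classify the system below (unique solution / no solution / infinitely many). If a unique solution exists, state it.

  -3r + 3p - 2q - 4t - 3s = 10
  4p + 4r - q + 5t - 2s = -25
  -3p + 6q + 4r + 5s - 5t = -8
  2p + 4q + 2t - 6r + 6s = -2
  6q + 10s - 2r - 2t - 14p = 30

infinitely many solutions

Row-reduce:
R1 ← R1 / (3).
R2 ← R2 − 4·R1.
R3 ← R3 + 3·R1.
R4 ← R4 − 2·R1.
R5 ← R5 + 14·R1.
R2 ← R2 / (5/3).
R1 ← R1 + 2/3·R2.
R3 ← R3 − 4·R2.
R4 ← R4 − 16/3·R2.
R5 ← R5 + 10/3·R2.
R3 ← R3 / (-91/5).
R1 ← R1 − 11/5·R3.
R2 ← R2 − 24/5·R3.
R4 ← R4 + 148/5·R3.
R4 ← R4 / (80/13).
R1 ← R1 + 7/13·R4.
R2 ← R2 − 6/13·R4.
R3 ← R3 − 2/13·R4.
Rank is 4 with 5 unknowns, leaving t free.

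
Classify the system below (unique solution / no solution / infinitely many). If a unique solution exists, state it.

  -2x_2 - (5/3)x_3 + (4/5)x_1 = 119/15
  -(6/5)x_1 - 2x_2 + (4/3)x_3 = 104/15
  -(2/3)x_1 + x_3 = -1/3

infinitely many solutions

Row-reduce:
R1 ← R1 / (4/5).
R2 ← R2 + 6/5·R1.
R3 ← R3 + 2/3·R1.
R2 ← R2 / (-5).
R1 ← R1 + 5/2·R2.
R3 ← R3 + 5/3·R2.
Rank is 2 with 3 unknowns, leaving x_3 free.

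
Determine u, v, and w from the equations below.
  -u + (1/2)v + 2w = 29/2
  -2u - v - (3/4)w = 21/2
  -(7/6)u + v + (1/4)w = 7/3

u = -5, v = -5, w = 6

Row-reduce the augmented matrix:
R1 ← R1 / (-1).
R2 ← R2 + 2·R1.
R3 ← R3 + 7/6·R1.
R2 ← R2 / (-2).
R1 ← R1 + 1/2·R2.
R3 ← R3 − 5/12·R2.
R3 ← R3 / (-295/96).
R1 ← R1 + 13/16·R3.
R2 ← R2 − 19/8·R3.
Reading off the reduced rows gives u = -5, v = -5, w = 6.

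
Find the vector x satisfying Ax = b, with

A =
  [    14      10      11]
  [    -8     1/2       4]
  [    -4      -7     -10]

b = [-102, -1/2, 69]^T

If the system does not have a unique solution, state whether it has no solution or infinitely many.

no solution

Row-reduce:
R1 ← R1 / (14).
R2 ← R2 + 8·R1.
R3 ← R3 + 4·R1.
R2 ← R2 / (87/14).
R1 ← R1 − 5/7·R2.
R3 ← R3 + 29/7·R2.
Row 3 reduces to 0 = 2/3, a contradiction. The system is inconsistent.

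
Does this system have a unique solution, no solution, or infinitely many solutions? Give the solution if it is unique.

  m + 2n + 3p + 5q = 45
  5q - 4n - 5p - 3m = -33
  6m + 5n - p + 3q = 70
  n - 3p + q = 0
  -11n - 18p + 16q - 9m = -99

Row-reduce the augmented matrix:
R2 ← R2 + 3·R1.
R3 ← R3 − 6·R1.
R5 ← R5 + 9·R1.
R2 ← R2 / (2).
R1 ← R1 − 2·R2.
R3 ← R3 + 7·R2.
R4 ← R4 − 1·R2.
R5 ← R5 − 7·R2.
R3 ← R3 / (-5).
R1 ← R1 + 1·R3.
R2 ← R2 − 2·R3.
R4 ← R4 + 5·R3.
R5 ← R5 + 5·R3.
R4 ← R4 / (-52).
R1 ← R1 + 118/5·R4.
R2 ← R2 − 136/5·R4.
R3 ← R3 + 43/5·R4.
R5 ← R5 + 52·R4.
R5 reduces to 0 = 0, so the extra equation is consistent.
Reading off the reduced rows gives m = 6, n = 5, p = 3, q = 4.

m = 6, n = 5, p = 3, q = 4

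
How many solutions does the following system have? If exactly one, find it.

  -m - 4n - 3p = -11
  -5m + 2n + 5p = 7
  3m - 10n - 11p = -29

Row-reduce:
R1 ← R1 / (-1).
R2 ← R2 + 5·R1.
R3 ← R3 − 3·R1.
R2 ← R2 / (22).
R1 ← R1 − 4·R2.
R3 ← R3 + 22·R2.
Rank is 2 with 3 unknowns, leaving p free.

infinitely many solutions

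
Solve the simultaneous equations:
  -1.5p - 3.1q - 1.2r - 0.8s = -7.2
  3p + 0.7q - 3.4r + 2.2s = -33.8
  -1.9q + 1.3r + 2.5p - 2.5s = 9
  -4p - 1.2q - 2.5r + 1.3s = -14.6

p = -2, q = 2, r = 6, s = -4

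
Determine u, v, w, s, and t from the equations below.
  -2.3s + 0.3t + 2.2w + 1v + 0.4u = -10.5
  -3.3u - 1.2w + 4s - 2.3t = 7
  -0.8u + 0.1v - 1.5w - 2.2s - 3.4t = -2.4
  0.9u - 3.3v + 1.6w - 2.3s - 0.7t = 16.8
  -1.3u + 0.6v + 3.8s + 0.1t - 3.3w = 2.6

Row-reduce the augmented matrix:
R1 ← R1 / (2/5).
R2 ← R2 + 33/10·R1.
R3 ← R3 + 4/5·R1.
R4 ← R4 − 9/10·R1.
R5 ← R5 + 13/10·R1.
R2 ← R2 / (33/4).
R1 ← R1 − 5/2·R2.
R3 ← R3 − 21/10·R2.
R4 ← R4 + 111/20·R2.
R5 ← R5 − 77/20·R2.
R3 ← R3 / (-389/275).
R1 ← R1 − 4/11·R3.
R2 ← R2 − 113/55·R3.
R4 ← R4 − 4429/550·R3.
R5 ← R5 + 203/50·R3.
R4 ← R4 / (-376711/15560).
R1 ← R1 + 2311/1167·R4.
R2 ← R2 + 28733/4668·R4.
R3 ← R3 − 3287/1556·R4.
R5 ← R5 − 555023/46680·R4.
R5 ← R5 / (6638647/11301330).
R1 ← R1 − 1574407/1130133·R5.
R2 ← R2 − 368897/1130133·R5.
R3 ← R3 − 183933/376711·R5.
R4 ← R4 − 271533/376711·R5.
Reading off the reduced rows gives u = 1, v = -6, w = 0, s = 2, t = -1.

u = 1, v = -6, w = 0, s = 2, t = -1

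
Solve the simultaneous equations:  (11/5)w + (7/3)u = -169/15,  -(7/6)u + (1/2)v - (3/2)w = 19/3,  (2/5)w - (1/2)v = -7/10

Row-reduce:
R1 ← R1 / (7/3).
R2 ← R2 + 7/6·R1.
R2 ← R2 / (1/2).
R3 ← R3 + 1/2·R2.
Rank is 2 with 3 unknowns, leaving w free.

infinitely many solutions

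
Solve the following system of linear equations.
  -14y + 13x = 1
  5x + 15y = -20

x = -1, y = -1

Row-reduce the augmented matrix:
R1 ← R1 / (13).
R2 ← R2 − 5·R1.
R2 ← R2 / (265/13).
R1 ← R1 + 14/13·R2.
Reading off the reduced rows gives x = -1, y = -1.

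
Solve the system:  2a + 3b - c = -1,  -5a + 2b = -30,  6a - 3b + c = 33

Row-reduce the augmented matrix:
R1 ← R1 / (2).
R2 ← R2 + 5·R1.
R3 ← R3 − 6·R1.
R2 ← R2 / (19/2).
R1 ← R1 − 3/2·R2.
R3 ← R3 + 12·R2.
R3 ← R3 / (16/19).
R1 ← R1 + 2/19·R3.
R2 ← R2 + 5/19·R3.
Reading off the reduced rows gives a = 4, b = -5, c = -6.

a = 4, b = -5, c = -6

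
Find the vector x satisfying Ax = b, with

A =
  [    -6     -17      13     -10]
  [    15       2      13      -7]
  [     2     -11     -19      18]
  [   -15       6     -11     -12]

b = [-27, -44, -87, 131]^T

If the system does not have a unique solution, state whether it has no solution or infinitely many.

x_1 = -4, x_2 = 4, x_3 = -1, x_4 = -3

Row-reduce the augmented matrix:
R1 ← R1 / (-6).
R2 ← R2 − 15·R1.
R3 ← R3 − 2·R1.
R4 ← R4 + 15·R1.
R2 ← R2 / (-81/2).
R1 ← R1 − 17/6·R2.
R3 ← R3 + 50/3·R2.
R4 ← R4 − 97/2·R2.
R3 ← R3 / (-8114/243).
R1 ← R1 − 247/243·R3.
R2 ← R2 + 91/81·R3.
R4 ← R4 − 890/81·R3.
R4 ← R4 / (-65567/4057).
R1 ← R1 − 1117/4057·R4.
R2 ← R2 + 594/4057·R4.
R3 ← R3 + 3382/4057·R4.
Reading off the reduced rows gives x_1 = -4, x_2 = 4, x_3 = -1, x_4 = -3.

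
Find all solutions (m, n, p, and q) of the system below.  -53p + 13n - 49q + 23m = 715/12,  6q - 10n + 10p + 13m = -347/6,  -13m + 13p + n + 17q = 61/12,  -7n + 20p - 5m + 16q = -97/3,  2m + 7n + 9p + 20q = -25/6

Row-reduce the augmented matrix:
R1 ← R1 / (23).
R2 ← R2 − 13·R1.
R3 ← R3 + 13·R1.
R4 ← R4 + 5·R1.
R5 ← R5 − 2·R1.
R2 ← R2 / (-399/23).
R1 ← R1 − 13/23·R2.
R3 ← R3 − 192/23·R2.
R4 ← R4 + 96/23·R2.
R5 ← R5 − 135/23·R2.
R3 ← R3 / (302/133).
R1 ← R1 + 400/399·R3.
R2 ← R2 + 919/399·R3.
R4 ← R4 + 151/133·R3.
R5 ← R5 − 3608/133·R3.
Swap R4 and R5.
R4 ← R4 / (-4571/151).
R1 ← R1 − 212/151·R4.
R2 ← R2 − 552/151·R4.
R3 ← R3 − 367/151·R4.
R5 reduces to 0 = 0, so the extra equation is consistent.
Reading off the reduced rows gives m = -5/3, n = 8/3, p = -1/2, q = -3/4.

m = -5/3, n = 8/3, p = -1/2, q = -3/4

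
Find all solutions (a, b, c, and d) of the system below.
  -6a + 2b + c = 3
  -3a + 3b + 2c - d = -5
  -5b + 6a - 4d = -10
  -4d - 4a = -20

a = -1, b = -4, c = 5, d = 6

Row-reduce the augmented matrix:
R1 ← R1 / (-6).
R2 ← R2 + 3·R1.
R3 ← R3 − 6·R1.
R4 ← R4 + 4·R1.
R2 ← R2 / (2).
R1 ← R1 + 1/3·R2.
R3 ← R3 + 3·R2.
R4 ← R4 + 4/3·R2.
R3 ← R3 / (13/4).
R1 ← R1 − 1/12·R3.
R2 ← R2 − 3/4·R3.
R4 ← R4 − 1/3·R3.
R4 ← R4 / (-160/39).
R1 ← R1 + 1/39·R4.
R2 ← R2 − 10/13·R4.
R3 ← R3 + 22/13·R4.
Reading off the reduced rows gives a = -1, b = -4, c = 5, d = 6.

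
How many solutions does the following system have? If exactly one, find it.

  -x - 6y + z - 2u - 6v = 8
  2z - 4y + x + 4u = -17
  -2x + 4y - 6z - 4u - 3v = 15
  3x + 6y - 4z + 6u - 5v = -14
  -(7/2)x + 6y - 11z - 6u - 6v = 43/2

Row-reduce:
R1 ← R1 / (-1).
R2 ← R2 − 1·R1.
R3 ← R3 + 2·R1.
R4 ← R4 − 3·R1.
R5 ← R5 + 7/2·R1.
R2 ← R2 / (-10).
R1 ← R1 − 6·R2.
R3 ← R3 − 16·R2.
R4 ← R4 + 12·R2.
R5 ← R5 − 27·R2.
R3 ← R3 / (-16/5).
R1 ← R1 − 4/5·R3.
R2 ← R2 + 3/10·R3.
R4 ← R4 + 23/5·R3.
R5 ← R5 + 32/5·R3.
R4 ← R4 / (-7).
R1 ← R1 − 4·R4.
R2 ← R2 + 1/2·R4.
R3 ← R3 + 1·R4.
Rank is 4 with 5 unknowns, leaving v free.

infinitely many solutions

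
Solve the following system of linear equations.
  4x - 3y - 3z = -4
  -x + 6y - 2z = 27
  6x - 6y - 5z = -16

x = 5, y = 6, z = 2

Row-reduce the augmented matrix:
R1 ← R1 / (4).
R2 ← R2 + 1·R1.
R3 ← R3 − 6·R1.
R2 ← R2 / (21/4).
R1 ← R1 + 3/4·R2.
R3 ← R3 + 3/2·R2.
R3 ← R3 / (-9/7).
R1 ← R1 + 8/7·R3.
R2 ← R2 + 11/21·R3.
Reading off the reduced rows gives x = 5, y = 6, z = 2.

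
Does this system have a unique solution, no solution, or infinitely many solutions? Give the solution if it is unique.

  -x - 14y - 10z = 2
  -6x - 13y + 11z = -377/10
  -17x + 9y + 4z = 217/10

Row-reduce the augmented matrix:
R1 ← R1 / (-1).
R2 ← R2 + 6·R1.
R3 ← R3 + 17·R1.
R2 ← R2 / (71).
R1 ← R1 − 14·R2.
R3 ← R3 − 247·R2.
R3 ← R3 / (-73).
R1 ← R1 + 4·R3.
R2 ← R2 − 1·R3.
Reading off the reduced rows gives x = -1, y = 3/2, z = -11/5.

x = -1, y = 3/2, z = -11/5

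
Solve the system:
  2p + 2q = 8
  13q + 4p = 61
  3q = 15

Row-reduce the augmented matrix:
R1 ← R1 / (2).
R2 ← R2 − 4·R1.
R2 ← R2 / (9).
R1 ← R1 − 1·R2.
R3 ← R3 − 3·R2.
R3 reduces to 0 = 0, so the extra equation is consistent.
Reading off the reduced rows gives p = -1, q = 5.

p = -1, q = 5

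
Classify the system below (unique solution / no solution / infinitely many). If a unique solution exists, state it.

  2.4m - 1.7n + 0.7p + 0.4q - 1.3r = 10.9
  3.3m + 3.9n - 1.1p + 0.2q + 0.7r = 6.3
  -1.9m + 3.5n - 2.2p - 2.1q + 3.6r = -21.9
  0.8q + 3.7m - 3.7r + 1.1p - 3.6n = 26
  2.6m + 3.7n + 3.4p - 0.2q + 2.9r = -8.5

Row-reduce the augmented matrix:
R1 ← R1 / (12/5).
R2 ← R2 − 33/10·R1.
R3 ← R3 + 19/10·R1.
R4 ← R4 − 37/10·R1.
R5 ← R5 − 13/5·R1.
R2 ← R2 / (499/80).
R1 ← R1 + 17/24·R2.
R3 ← R3 − 517/240·R2.
R4 ← R4 + 47/48·R2.
R5 ← R5 − 133/24·R2.
R3 ← R3 / (-2795/2994).
R1 ← R1 − 86/1497·R3.
R2 ← R2 + 165/499·R3.
R4 ← R4 + 907/2994·R3.
R5 ← R5 − 66977/14970·R3.
R4 ← R4 / (18667/27950).
R1 ← R1 − 8/325·R4.
R2 ← R2 − 1489/2795·R4.
R3 ← R3 − 24887/13975·R4.
R5 ← R5 + 1158517/139750·R4.
R5 ← R5 / (-11942441/933350).
R1 ← R1 + 7958/93335·R5.
R2 ← R2 − 23834/18667·R5.
R3 ← R3 − 291961/93335·R5.
R4 ← R4 + 52010/18667·R5.
Reading off the reduced rows gives m = 2, n = 1, p = 0, q = 0, r = -6.

m = 2, n = 1, p = 0, q = 0, r = -6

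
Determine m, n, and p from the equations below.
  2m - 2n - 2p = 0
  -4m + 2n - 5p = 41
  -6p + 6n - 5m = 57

Row-reduce the augmented matrix:
R1 ← R1 / (2).
R2 ← R2 + 4·R1.
R3 ← R3 + 5·R1.
R2 ← R2 / (-2).
R1 ← R1 + 1·R2.
R3 ← R3 − 1·R2.
R3 ← R3 / (-31/2).
R1 ← R1 − 7/2·R3.
R2 ← R2 − 9/2·R3.
Reading off the reduced rows gives m = -3, n = 2, p = -5.

m = -3, n = 2, p = -5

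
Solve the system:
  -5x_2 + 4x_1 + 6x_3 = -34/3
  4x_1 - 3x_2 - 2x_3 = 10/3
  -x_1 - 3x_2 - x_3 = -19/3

x_1 = 5/3, x_2 = 2, x_3 = -4/3

Row-reduce the augmented matrix:
R1 ← R1 / (4).
R2 ← R2 − 4·R1.
R3 ← R3 + 1·R1.
R2 ← R2 / (2).
R1 ← R1 + 5/4·R2.
R3 ← R3 + 17/4·R2.
R3 ← R3 / (-33/2).
R1 ← R1 + 7/2·R3.
R2 ← R2 + 4·R3.
Reading off the reduced rows gives x_1 = 5/3, x_2 = 2, x_3 = -4/3.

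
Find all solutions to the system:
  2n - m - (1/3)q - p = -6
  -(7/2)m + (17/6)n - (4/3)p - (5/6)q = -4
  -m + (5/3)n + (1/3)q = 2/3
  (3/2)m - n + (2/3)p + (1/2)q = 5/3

no solution

Row-reduce:
R1 ← R1 / (-1).
R2 ← R2 + 7/2·R1.
R3 ← R3 + 1·R1.
R4 ← R4 − 3/2·R1.
R2 ← R2 / (-25/6).
R1 ← R1 + 2·R2.
R3 ← R3 + 1/3·R2.
R4 ← R4 − 2·R2.
R3 ← R3 / (62/75).
R1 ← R1 + 1/25·R3.
R2 ← R2 + 13/25·R3.
R4 ← R4 − 31/150·R3.
Row 4 reduces to 0 = -1/2, a contradiction. The system is inconsistent.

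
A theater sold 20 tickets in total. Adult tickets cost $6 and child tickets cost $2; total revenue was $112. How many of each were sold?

adult tickets: 18, child tickets: 2

Let a = adult tickets, c = child tickets.
  c + a = 20
  6a + 2c = 112
Row-reduce the augmented matrix:
R2 ← R2 − 6·R1.
R2 ← R2 / (-4).
R1 ← R1 − 1·R2.
Reading off the reduced rows gives a = 18, c = 2.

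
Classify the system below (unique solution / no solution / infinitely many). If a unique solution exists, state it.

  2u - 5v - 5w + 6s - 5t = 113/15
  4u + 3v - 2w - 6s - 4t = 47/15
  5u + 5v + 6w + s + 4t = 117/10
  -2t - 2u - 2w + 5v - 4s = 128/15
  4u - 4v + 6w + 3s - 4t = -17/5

Row-reduce the augmented matrix:
R1 ← R1 / (2).
R2 ← R2 − 4·R1.
R3 ← R3 − 5·R1.
R4 ← R4 + 2·R1.
R5 ← R5 − 4·R1.
R2 ← R2 / (13).
R1 ← R1 + 5/2·R2.
R3 ← R3 − 35/2·R2.
R5 ← R5 − 6·R2.
R3 ← R3 / (201/26).
R1 ← R1 + 25/26·R3.
R2 ← R2 − 8/13·R3.
R4 ← R4 + 7·R3.
R5 ← R5 − 160/13·R3.
R4 ← R4 / (2264/201).
R1 ← R1 − 163/201·R4.
R2 ← R2 + 442/201·R4.
R3 ← R3 − 266/201·R4.
R5 ← R5 + 3413/201·R4.
R5 ← R5 / (-10453/1132).
R1 ← R1 + 389/1132·R5.
R2 ← R2 + 49/566·R5.
R3 ← R3 − 575/566·R5.
R4 ← R4 − 63/1132·R5.
Reading off the reduced rows gives u = 1/2, v = 3, w = -2/3, s = 11/5, t = -1.

u = 1/2, v = 3, w = -2/3, s = 11/5, t = -1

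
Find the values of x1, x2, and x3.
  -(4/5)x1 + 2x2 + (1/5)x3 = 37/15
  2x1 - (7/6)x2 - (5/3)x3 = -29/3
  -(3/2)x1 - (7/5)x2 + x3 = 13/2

x1 = -7/3, x2 = 0, x3 = 3

Row-reduce the augmented matrix:
R1 ← R1 / (-4/5).
R2 ← R2 − 2·R1.
R3 ← R3 + 3/2·R1.
R2 ← R2 / (23/6).
R1 ← R1 + 5/2·R2.
R3 ← R3 + 103/20·R2.
R3 ← R3 / (-867/920).
R1 ← R1 + 93/92·R3.
R2 ← R2 + 7/23·R3.
Reading off the reduced rows gives x1 = -7/3, x2 = 0, x3 = 3.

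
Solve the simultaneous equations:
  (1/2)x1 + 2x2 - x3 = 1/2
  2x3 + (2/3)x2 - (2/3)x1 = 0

infinitely many solutions

Row-reduce:
R1 ← R1 / (1/2).
R2 ← R2 + 2/3·R1.
R2 ← R2 / (10/3).
R1 ← R1 − 4·R2.
Rank is 2 with 3 unknowns, leaving x3 free.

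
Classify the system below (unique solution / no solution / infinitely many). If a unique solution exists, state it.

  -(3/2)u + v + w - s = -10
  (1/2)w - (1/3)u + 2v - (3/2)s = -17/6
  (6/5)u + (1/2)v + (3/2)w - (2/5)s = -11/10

Row-reduce:
R1 ← R1 / (-3/2).
R2 ← R2 + 1/3·R1.
R3 ← R3 − 6/5·R1.
R2 ← R2 / (16/9).
R1 ← R1 + 2/3·R2.
R3 ← R3 − 13/10·R2.
R3 ← R3 / (671/320).
R1 ← R1 + 9/16·R3.
R2 ← R2 − 5/32·R3.
Rank is 3 with 4 unknowns, leaving s free.

infinitely many solutions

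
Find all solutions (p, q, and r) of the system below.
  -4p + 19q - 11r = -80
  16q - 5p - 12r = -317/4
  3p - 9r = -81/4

p = 9/4, q = -2, r = 3

Row-reduce the augmented matrix:
R1 ← R1 / (-4).
R2 ← R2 + 5·R1.
R3 ← R3 − 3·R1.
R2 ← R2 / (-31/4).
R1 ← R1 + 19/4·R2.
R3 ← R3 − 57/4·R2.
R3 ← R3 / (-435/31).
R1 ← R1 − 52/31·R3.
R2 ← R2 + 7/31·R3.
Reading off the reduced rows gives p = 9/4, q = -2, r = 3.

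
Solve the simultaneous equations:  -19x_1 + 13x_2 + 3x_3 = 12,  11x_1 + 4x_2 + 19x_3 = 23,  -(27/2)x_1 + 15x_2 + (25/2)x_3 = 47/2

Row-reduce:
R1 ← R1 / (-19).
R2 ← R2 − 11·R1.
R3 ← R3 + 27/2·R1.
R2 ← R2 / (219/19).
R1 ← R1 + 13/19·R2.
R3 ← R3 − 219/38·R2.
Rank is 2 with 3 unknowns, leaving x_3 free.

infinitely many solutions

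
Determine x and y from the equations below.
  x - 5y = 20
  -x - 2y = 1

x = 5, y = -3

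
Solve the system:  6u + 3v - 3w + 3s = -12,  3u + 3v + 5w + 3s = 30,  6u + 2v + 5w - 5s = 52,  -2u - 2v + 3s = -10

u = 2, v = 0, w = 6, s = -2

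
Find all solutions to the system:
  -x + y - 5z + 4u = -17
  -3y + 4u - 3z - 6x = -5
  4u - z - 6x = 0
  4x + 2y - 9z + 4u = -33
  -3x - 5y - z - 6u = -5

no solution

Row-reduce:
R1 ← R1 / (-1).
R2 ← R2 + 6·R1.
R3 ← R3 + 6·R1.
R4 ← R4 − 4·R1.
R5 ← R5 + 3·R1.
R2 ← R2 / (-9).
R1 ← R1 + 1·R2.
R3 ← R3 + 6·R2.
R4 ← R4 − 6·R2.
R5 ← R5 + 8·R2.
R3 ← R3 / (11).
R1 ← R1 − 2·R3.
R2 ← R2 + 3·R3.
R4 ← R4 + 11·R3.
R5 ← R5 + 10·R3.
Swap R4 and R5.
R4 ← R4 / (-622/99).
R1 ← R1 + 56/99·R4.
R2 ← R2 − 40/99·R4.
R3 ← R3 + 20/33·R4.
Row 5 reduces to 0 = 1, a contradiction. The system is inconsistent.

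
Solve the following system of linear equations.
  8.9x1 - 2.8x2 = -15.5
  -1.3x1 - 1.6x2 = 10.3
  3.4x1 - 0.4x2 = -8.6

x1 = -3, x2 = -4

Row-reduce the augmented matrix:
R1 ← R1 / (89/10).
R2 ← R2 + 13/10·R1.
R3 ← R3 − 17/5·R1.
R2 ← R2 / (-894/445).
R1 ← R1 + 28/89·R2.
R3 ← R3 − 298/445·R2.
R3 reduces to 0 = 0, so the extra equation is consistent.
Reading off the reduced rows gives x1 = -3, x2 = -4.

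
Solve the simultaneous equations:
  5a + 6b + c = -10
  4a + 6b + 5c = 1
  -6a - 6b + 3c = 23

no solution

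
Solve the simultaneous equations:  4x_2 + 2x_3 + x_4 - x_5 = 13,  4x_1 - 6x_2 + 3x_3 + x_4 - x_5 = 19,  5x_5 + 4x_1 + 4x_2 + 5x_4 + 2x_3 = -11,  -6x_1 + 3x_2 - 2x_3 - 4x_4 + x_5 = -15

Row-reduce:
Swap R1 and R2.
R1 ← R1 / (4).
R3 ← R3 − 4·R1.
R4 ← R4 + 6·R1.
R2 ← R2 / (4).
R1 ← R1 + 3/2·R2.
R3 ← R3 − 10·R2.
R4 ← R4 + 6·R2.
R3 ← R3 / (-6).
R1 ← R1 − 3/2·R3.
R2 ← R2 − 1/2·R3.
R4 ← R4 − 11/2·R3.
R4 ← R4 / (3/8).
R1 ← R1 − 1·R4.
R2 ← R2 − 3/8·R4.
R3 ← R3 + 1/4·R4.
Rank is 4 with 5 unknowns, leaving x_5 free.

infinitely many solutions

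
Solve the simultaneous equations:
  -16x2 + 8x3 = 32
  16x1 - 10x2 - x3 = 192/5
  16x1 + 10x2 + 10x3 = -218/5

x1 = 2/5, x2 = -3, x3 = -2

Row-reduce the augmented matrix:
Swap R1 and R2.
R1 ← R1 / (16).
R3 ← R3 − 16·R1.
R2 ← R2 / (-16).
R1 ← R1 + 5/8·R2.
R3 ← R3 − 20·R2.
R3 ← R3 / (21).
R1 ← R1 + 3/8·R3.
R2 ← R2 + 1/2·R3.
Reading off the reduced rows gives x1 = 2/5, x2 = -3, x3 = -2.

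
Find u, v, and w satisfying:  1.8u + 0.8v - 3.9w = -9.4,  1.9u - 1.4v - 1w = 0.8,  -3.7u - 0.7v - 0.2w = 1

u = 0, v = -2, w = 2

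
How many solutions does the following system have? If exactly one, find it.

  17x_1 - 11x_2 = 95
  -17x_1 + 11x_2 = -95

infinitely many solutions

Row-reduce:
R1 ← R1 / (17).
R2 ← R2 + 17·R1.
Rank is 1 with 2 unknowns, leaving x_2 free.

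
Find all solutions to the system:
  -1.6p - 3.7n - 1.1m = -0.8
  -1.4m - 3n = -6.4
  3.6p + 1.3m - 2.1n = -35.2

m = -4, n = 4, p = -6

Row-reduce the augmented matrix:
R1 ← R1 / (-11/10).
R2 ← R2 + 7/5·R1.
R3 ← R3 − 13/10·R1.
R2 ← R2 / (94/55).
R1 ← R1 − 37/11·R2.
R3 ← R3 + 356/55·R2.
R3 ← R3 / (2214/235).
R1 ← R1 + 120/47·R3.
R2 ← R2 − 56/47·R3.
Reading off the reduced rows gives m = -4, n = 4, p = -6.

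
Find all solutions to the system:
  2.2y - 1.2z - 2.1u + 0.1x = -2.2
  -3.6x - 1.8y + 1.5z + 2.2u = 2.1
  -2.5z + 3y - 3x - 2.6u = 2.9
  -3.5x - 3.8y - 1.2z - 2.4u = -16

x = 0, y = 2, z = -5, u = 6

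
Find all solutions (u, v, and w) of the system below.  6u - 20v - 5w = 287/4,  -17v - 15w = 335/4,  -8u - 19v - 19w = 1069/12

u = 4/3, v = -5/2, w = -11/4

Row-reduce the augmented matrix:
R1 ← R1 / (6).
R3 ← R3 + 8·R1.
R2 ← R2 / (-17).
R1 ← R1 + 10/3·R2.
R3 ← R3 + 137/3·R2.
R3 ← R3 / (746/51).
R1 ← R1 − 215/102·R3.
R2 ← R2 − 15/17·R3.
Reading off the reduced rows gives u = 4/3, v = -5/2, w = -11/4.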